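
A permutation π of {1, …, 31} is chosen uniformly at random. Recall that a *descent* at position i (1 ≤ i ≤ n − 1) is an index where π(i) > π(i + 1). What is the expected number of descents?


Write X = Σ X_I over i = 1, …, 30, with X_I the indicator of one descent.
There are 30 indicators.
For each fixed i, the pair (π(i), π(i+1)) is a uniformly random ordered pair of distinct values from {1, …, 31}; by symmetry P[π(i) > π(i+1)] = 1/2.
By linearity: E[X] = 30 · (1/2) = (31 − 1) · (1/2) = 15 ≈ 15.000.

E[X] = 15 = 15.000.


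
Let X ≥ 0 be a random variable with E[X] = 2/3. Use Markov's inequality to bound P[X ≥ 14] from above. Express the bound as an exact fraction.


μ = E[X] = 2/3, a = 14.
Markov: P[X ≥ 14] ≤ μ/a = (2/3)/14 = 1/21.
Numerically: ≈ 0.048.
(Since a = 14 > μ = 0.667, the bound 1/21 is < 1 and informative.)

P[X ≥ 14] ≤ 1/21 ≈ 0.048.


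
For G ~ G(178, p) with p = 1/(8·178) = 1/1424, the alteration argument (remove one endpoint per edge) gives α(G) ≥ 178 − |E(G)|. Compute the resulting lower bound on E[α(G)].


E[|E(G)|] = C(178, 2)·p = 15753 · (1/1424) = 177/16.
E[α(G)] ≥ n − E[|E(G)|] = 178 − 177/16 = 2671/16.
Numerically: ≈ 166.9375.
(This is only a lower bound; the true E[α(G)] may be larger.)

E[α(G)] ≥ 2671/16 ≈ 166.9375.


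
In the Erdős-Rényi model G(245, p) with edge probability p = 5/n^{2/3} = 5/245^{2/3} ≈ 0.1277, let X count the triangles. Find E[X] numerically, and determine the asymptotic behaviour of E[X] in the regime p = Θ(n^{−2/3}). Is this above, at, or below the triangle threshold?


Number of potential triangles: C(245, 3) = 2421090.
Each occurs with probability p³ ≈ (0.1277)³ ≈ 2.082466e-03.
By linearity: E[X] = C(245, 3)·p³ ≈ 2421090 · 2.082466e-03 ≈ 5041.8367.
Since α = 2/3 < 1, p = c/n^{2/3} ≫ 1/n is above the triangle threshold p ~ 1/n. Asymptotically E[X] ~ (c³/6)·n^{3(1−α)} = (5³/6)·n^{1} → ∞; triangles are abundant w.h.p.

E[X] ≈ 5041.8367; in regime p = Θ(1/n^{2/3}) E[X] diverges (above the triangle threshold p ~ 1/n).


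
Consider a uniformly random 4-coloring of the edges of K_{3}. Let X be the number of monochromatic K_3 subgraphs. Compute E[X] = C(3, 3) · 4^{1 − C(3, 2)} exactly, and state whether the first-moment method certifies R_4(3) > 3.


E[X] = C(3, 3) · 4^{1 − 3} = 1 · 4^{−2} = 1/16.
As a reduced fraction: E[X] = 1/16 ≈ 0.062500.
Is E[X] < 1? YES.
Since E[X] < 1, there exists a 4-coloring of K_{3} with no monochromatic K_3; hence R_4(3) > 3.

E[X] = 1/16 ≈ 0.062500; E[X] < 1, so R_4(3) > 3.


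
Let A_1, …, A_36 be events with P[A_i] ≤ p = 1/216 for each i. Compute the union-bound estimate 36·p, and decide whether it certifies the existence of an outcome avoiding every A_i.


Union bound: P[∪_{i=1}^{36} A_i] ≤ Σ_i P[A_i] ≤ 36·p = 36·(1/216) = 1/6.
Numerically: 1/6 ≈ 0.16667.
Is 1/6 < 1? YES.
Since P[∪ A_i] ≤ 1/6 < 1, the complement has P[∩ A_i^c] ≥ 1 − 1/6 = 5/6 > 0, so some outcome avoids every A_i.

36·p = 1/6 ≈ 0.16667; existence CERTIFIED by the union bound.


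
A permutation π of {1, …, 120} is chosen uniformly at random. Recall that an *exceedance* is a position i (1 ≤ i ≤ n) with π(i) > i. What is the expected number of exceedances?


Write X = Σ_{i=1}^{120} X_i, where X_i = 1_{π(i) > i}.
For each fixed i, π(i) is uniform over {1, …, 120} (marginal of a uniform permutation), so P[π(i) > i] = (n − i)/n. Summing: Σ_{i=1}^{120} (n − i)/n = (0 + 1 + … + 119)/120 = 120(120 − 1)/(2·120) = (120 − 1)/2.
Hence E[X] = Σ_{i=1}^{120} (120 − i)/120 = 119/2 ≈ 59.500000.

E[X] = 119/2 = 59.500000.


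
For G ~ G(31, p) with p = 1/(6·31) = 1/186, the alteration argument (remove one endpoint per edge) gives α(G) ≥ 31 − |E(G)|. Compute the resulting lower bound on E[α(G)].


E[|E(G)|] = C(31, 2)·p = 465 · (1/186) = 5/2.
E[α(G)] ≥ n − E[|E(G)|] = 31 − 5/2 = 57/2.
Numerically: ≈ 28.5000.
(This is only a lower bound; the true E[α(G)] may be larger.)

E[α(G)] ≥ 57/2 ≈ 28.5000.


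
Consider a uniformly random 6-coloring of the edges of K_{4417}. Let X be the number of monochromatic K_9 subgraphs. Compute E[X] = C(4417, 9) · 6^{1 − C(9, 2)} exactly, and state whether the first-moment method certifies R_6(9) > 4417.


E[X] = C(4417, 9) · 6^{1 − 36} = 1749208766098544225331185560 · 6^{−35} = 1749208766098544225331185560/1719070799748422591028658176.
As a reduced fraction: E[X] = 218651095762318028166398195/214883849968552823878582272 ≈ 1.0175315.
Is E[X] < 1? NO.
Since E[X] ≥ 1, the first-moment bound is inconclusive at n = 4417; it does NOT by itself certify R_6(9) > 4417.

E[X] = 218651095762318028166398195/214883849968552823878582272 ≈ 1.0175315; E[X] ≥ 1; first-moment method inconclusive here.


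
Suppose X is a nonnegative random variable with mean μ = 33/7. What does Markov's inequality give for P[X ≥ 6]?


μ = E[X] = 33/7, a = 6.
Markov: P[X ≥ 6] ≤ μ/a = (33/7)/6 = 11/14.
Numerically: ≈ 0.786.
(Since a = 6 > μ = 4.714, the bound 11/14 is < 1 and informative.)

P[X ≥ 6] ≤ 11/14 ≈ 0.786.


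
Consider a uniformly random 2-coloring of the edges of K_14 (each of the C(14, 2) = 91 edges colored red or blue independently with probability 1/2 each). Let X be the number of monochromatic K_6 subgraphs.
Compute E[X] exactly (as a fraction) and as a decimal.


Let X = Σ_S X_S over the C(14, 6) = 3003 subsets S of size 6, where X_S = 1 if the K_6 on S is monochromatic.
For a fixed S, the K_6 on S has C(6, 2) = 15 edges. P[all 15 edges red] = (1/2)^15, and likewise for blue, so P[monochromatic] = 2·(1/2)^15 = 2^{1 − 15} = 1/16384.
By linearity of expectation: E[X] = C(14, 6) · 2^{1 − 15} = 3003 · 1/16384 = 3003/16384.
Numerically: E[X] ≈ 0.18329.

E[X] = C(14,6)·2^(1−C(6,2)) = 3003/16384 ≈ 0.18329.


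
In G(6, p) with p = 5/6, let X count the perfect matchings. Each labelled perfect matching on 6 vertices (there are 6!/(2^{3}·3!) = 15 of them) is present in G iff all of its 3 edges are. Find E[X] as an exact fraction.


K_6 has 6!/(2^{3}·3!) = 15 labelled perfect matchings.
For each such perfect matching H, let X_H = 1 if all 3 edges of H are present in G. Then P[X_H = 1] = p^{3} = (5/6)^{3} = 125/216.
By linearity: E[X] = Σ_H E[X_H] = 15 · p^{3} = 15 · 125/216 = 625/72.
Numerically: E[X] ≈ 8.681.

E[X] = 15 · (5/6)^{3} = 625/72 ≈ 8.681.


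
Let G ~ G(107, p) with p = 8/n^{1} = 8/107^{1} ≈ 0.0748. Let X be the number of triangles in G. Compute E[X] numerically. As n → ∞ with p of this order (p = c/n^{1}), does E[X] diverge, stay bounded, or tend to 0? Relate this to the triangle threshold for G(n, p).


Number of potential triangles: C(107, 3) = 198485.
Each occurs with probability p³ ≈ (0.0748)³ ≈ 4.17945e-04.
By linearity: E[X] = C(107, 3)·p³ ≈ 198485 · 4.17945e-04 ≈ 82.956.
Here α = 1, so p = 8/n is exactly at the triangle threshold p ~ 1/n. Asymptotically E[X] → c³/6 = 8³/6 = 256/3 ≈ 85.333, a bounded constant. In this regime the triangle count is asymptotically Poisson(c³/6).

E[X] ≈ 82.956; in regime p = Θ(1/n^{1}) E[X] stays bounded (at the triangle threshold p ~ 1/n).


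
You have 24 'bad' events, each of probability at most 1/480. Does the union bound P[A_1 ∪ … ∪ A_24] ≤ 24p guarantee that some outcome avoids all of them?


Union bound: P[∪_{i=1}^{24} A_i] ≤ Σ_i P[A_i] ≤ 24·p = 24·(1/480) = 1/20.
Numerically: 1/20 ≈ 0.0500.
Is 1/20 < 1? YES.
Since P[∪ A_i] ≤ 1/20 < 1, the complement has P[∩ A_i^c] ≥ 1 − 1/20 = 19/20 > 0, so some outcome avoids every A_i.

24·p = 1/20 ≈ 0.0500; existence CERTIFIED by the union bound.


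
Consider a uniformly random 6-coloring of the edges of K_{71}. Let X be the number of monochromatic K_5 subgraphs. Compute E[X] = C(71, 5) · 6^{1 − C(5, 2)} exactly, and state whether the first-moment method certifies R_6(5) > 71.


E[X] = C(71, 5) · 6^{1 − 10} = 13019909 · 6^{−9} = 13019909/10077696.
As a reduced fraction: E[X] = 13019909/10077696 ≈ 1.292.
Is E[X] < 1? NO.
Since E[X] ≥ 1, the first-moment bound is inconclusive at n = 71; it does NOT by itself certify R_6(5) > 71.

E[X] = 13019909/10077696 ≈ 1.292; E[X] ≥ 1; first-moment method inconclusive here.


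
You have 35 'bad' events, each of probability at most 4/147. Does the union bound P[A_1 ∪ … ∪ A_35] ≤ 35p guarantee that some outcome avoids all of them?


Union bound: P[∪_{i=1}^{35} A_i] ≤ Σ_i P[A_i] ≤ 35·p = 35·(4/147) = 20/21.
Numerically: 20/21 ≈ 0.952.
Is 20/21 < 1? YES.
Since P[∪ A_i] ≤ 20/21 < 1, the complement has P[∩ A_i^c] ≥ 1 − 20/21 = 1/21 > 0, so some outcome avoids every A_i.

35·p = 20/21 ≈ 0.952; existence CERTIFIED by the union bound.


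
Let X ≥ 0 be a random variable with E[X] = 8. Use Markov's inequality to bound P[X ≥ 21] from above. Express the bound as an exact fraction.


μ = E[X] = 8, a = 21.
Markov: P[X ≥ 21] ≤ μ/a = (8)/21 = 8/21.
Numerically: ≈ 0.381.
(Since a = 21 > μ = 8.000, the bound 8/21 is < 1 and informative.)

P[X ≥ 21] ≤ 8/21 ≈ 0.381.


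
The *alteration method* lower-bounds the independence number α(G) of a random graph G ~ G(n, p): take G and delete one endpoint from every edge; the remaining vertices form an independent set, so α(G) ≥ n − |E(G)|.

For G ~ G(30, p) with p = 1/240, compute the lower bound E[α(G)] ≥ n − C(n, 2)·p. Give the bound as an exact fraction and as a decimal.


E[|E(G)|] = C(30, 2)·p = 435 · (1/240) = 29/16.
E[α(G)] ≥ n − E[|E(G)|] = 30 − 29/16 = 451/16.
Numerically: ≈ 28.18750.
(This is only a lower bound; the true E[α(G)] may be larger.)

E[α(G)] ≥ 451/16 ≈ 28.18750.


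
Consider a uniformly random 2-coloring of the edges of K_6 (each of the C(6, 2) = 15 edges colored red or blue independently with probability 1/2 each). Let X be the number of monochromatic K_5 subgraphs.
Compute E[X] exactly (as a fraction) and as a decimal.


Let X = Σ_S X_S over the C(6, 5) = 6 subsets S of size 5, where X_S = 1 if the K_5 on S is monochromatic.
For a fixed S, the K_5 on S has C(5, 2) = 10 edges. P[all 10 edges red] = (1/2)^10, and likewise for blue, so P[monochromatic] = 2·(1/2)^10 = 2^{1 − 10} = 1/512.
By linearity of expectation: E[X] = C(6, 5) · 2^{1 − 10} = 6 · 1/512 = 3/256.
Numerically: E[X] ≈ 0.0117.

E[X] = C(6,5)·2^(1−C(5,2)) = 3/256 ≈ 0.0117.


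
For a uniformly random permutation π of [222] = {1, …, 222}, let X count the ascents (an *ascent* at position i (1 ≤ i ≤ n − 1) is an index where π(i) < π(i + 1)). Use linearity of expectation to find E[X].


Write X = Σ X_I over i = 1, …, 221, with X_I the indicator of one ascent.
There are 221 indicators.
For each fixed i, the pair (π(i), π(i+1)) is a uniformly random ordered pair of distinct values from {1, …, 222}; by symmetry P[π(i) < π(i+1)] = 1/2.
By linearity: E[X] = 221 · (1/2) = (222 − 1) · (1/2) = 221/2 ≈ 110.500000.

E[X] = 221/2 = 110.500000.


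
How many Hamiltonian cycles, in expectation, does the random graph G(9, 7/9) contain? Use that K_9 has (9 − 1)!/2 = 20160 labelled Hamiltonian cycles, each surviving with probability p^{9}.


K_9 has (9 − 1)!/2 = 20160 labelled Hamiltonian cycles.
For each such Hamiltonian cycle H, let X_H = 1 if all 9 edges of H are present in G. Then P[X_H = 1] = p^{9} = (7/9)^{9} = 40353607/387420489.
By linearity: E[X] = Σ_H E[X_H] = 20160 · p^{9} = 20160 · 40353607/387420489 = 90392079680/43046721.
Numerically: E[X] ≈ 2099.86.

E[X] = 20160 · (7/9)^{9} = 90392079680/43046721 ≈ 2099.86.


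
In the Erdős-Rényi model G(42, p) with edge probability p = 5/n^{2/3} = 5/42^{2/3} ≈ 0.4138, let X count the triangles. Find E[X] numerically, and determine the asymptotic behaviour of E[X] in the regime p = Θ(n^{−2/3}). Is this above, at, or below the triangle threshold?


Number of potential triangles: C(42, 3) = 11480.
Each occurs with probability p³ ≈ (0.4138)³ ≈ 7.086168e-02.
By linearity: E[X] = C(42, 3)·p³ ≈ 11480 · 7.086168e-02 ≈ 813.4921.
Since α = 2/3 < 1, p = c/n^{2/3} ≫ 1/n is above the triangle threshold p ~ 1/n. Asymptotically E[X] ~ (c³/6)·n^{3(1−α)} = (5³/6)·n^{1} → ∞; triangles are abundant w.h.p.

E[X] ≈ 813.4921; in regime p = Θ(1/n^{2/3}) E[X] diverges (above the triangle threshold p ~ 1/n).


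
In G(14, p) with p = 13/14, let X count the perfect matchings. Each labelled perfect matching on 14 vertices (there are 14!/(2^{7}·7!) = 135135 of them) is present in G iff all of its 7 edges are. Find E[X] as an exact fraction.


K_14 has 14!/(2^{7}·7!) = 135135 labelled perfect matchings.
For each such perfect matching H, let X_H = 1 if all 7 edges of H are present in G. Then P[X_H = 1] = p^{7} = (13/14)^{7} = 62748517/105413504.
By linearity of expectation: E[X] = Σ_H E[X_H] = 135135 · p^{7} = 135135 · 62748517/105413504 = 1211360120685/15059072.
Numerically: E[X] ≈ 80440.6.

E[X] = 135135 · (13/14)^{7} = 1211360120685/15059072 ≈ 80440.6.


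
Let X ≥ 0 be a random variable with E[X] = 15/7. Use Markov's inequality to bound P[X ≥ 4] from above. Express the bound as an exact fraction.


μ = E[X] = 15/7, a = 4.
Markov: P[X ≥ 4] ≤ μ/a = (15/7)/4 = 15/28.
Numerically: ≈ 0.536.
(Since a = 4 > μ = 2.143, the bound 15/28 is < 1 and informative.)

P[X ≥ 4] ≤ 15/28 ≈ 0.536.


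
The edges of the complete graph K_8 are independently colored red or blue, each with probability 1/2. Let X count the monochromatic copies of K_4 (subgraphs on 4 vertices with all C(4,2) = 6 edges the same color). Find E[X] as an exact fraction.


Let X = Σ_S X_S over the C(8, 4) = 70 subsets S of size 4, where X_S = 1 if the K_4 on S is monochromatic.
For a fixed S, the K_4 on S has C(4, 2) = 6 edges. P[all 6 edges red] = (1/2)^6, and likewise for blue, so P[monochromatic] = 2·(1/2)^6 = 2^{1 − 6} = 1/32.
Summing: E[X] = C(8, 4) · 2^{1 − 6} = 70 · 1/32 = 35/16.
Numerically: E[X] ≈ 2.18750.

E[X] = C(8,4)·2^(1−C(4,2)) = 35/16 ≈ 2.18750.


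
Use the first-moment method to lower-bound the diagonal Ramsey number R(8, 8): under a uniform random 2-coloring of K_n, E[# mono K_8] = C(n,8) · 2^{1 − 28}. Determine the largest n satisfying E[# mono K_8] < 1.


We need C(n, 8) · 2^{1 − 28} < 1, i.e. C(n, 8) < 2^{28 − 1} = 134217728.
Check values of n near the boundary:
  n = 36: C(36, 8) = 30260340; 30260340 < 134217728? YES
  n = 37: C(37, 8) = 38608020; 38608020 < 134217728? YES
  n = 38: C(38, 8) = 48903492; 48903492 < 134217728? YES
  n = 39: C(39, 8) = 61523748; 61523748 < 134217728? YES
  n = 40: C(40, 8) = 76904685; 76904685 < 134217728? YES
  n = 41: C(41, 8) = 95548245; 95548245 < 134217728? YES
  n = 42: C(42, 8) = 118030185; 118030185 < 134217728? YES
  n = 43: C(43, 8) = 145008513; 145008513 < 134217728? NO
  n = 44: C(44, 8) = 177232627; 177232627 < 134217728? NO
  n = 45: C(45, 8) = 215553195; 215553195 < 134217728? NO
The largest n with C(n, 8) < 134217728 is n = 42 (where E[X] = 118030185/134217728 ≈ 0.879393). Hence R(8, 8) > 42, i.e. R(8, 8) ≥ 43.

Largest n = 42; hence R(8, 8) > 42.


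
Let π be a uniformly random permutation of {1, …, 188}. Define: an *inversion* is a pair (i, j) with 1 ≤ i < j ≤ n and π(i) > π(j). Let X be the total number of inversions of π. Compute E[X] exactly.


Write X = Σ X_I over the C(188, 2) = 17578 pairs i < j, with X_I the indicator of one inversion.
There are 17578 indicators.
For each fixed pair i < j, the values π(i) and π(j) are two distinct elements of {1, …, 188} in uniformly random order; by symmetry P[π(i) > π(j)] = 1/2.
By linearity: E[X] = 17578 · (1/2) = C(188, 2) · (1/2) = 17578/2 = 8789 ≈ 8789.000.

E[X] = 8789 = 8789.000.


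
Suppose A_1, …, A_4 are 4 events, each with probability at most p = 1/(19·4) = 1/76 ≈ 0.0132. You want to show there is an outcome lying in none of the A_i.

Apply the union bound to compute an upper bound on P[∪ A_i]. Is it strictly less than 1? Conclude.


Union bound: P[∪_{i=1}^{4} A_i] ≤ Σ_i P[A_i] ≤ 4·p = 4·(1/76) = 1/19.
Numerically: 1/19 ≈ 0.0526.
Is 1/19 < 1? YES.
Since P[∪ A_i] ≤ 1/19 < 1, the complement has P[∩ A_i^c] ≥ 1 − 1/19 = 18/19 > 0, so some outcome avoids every A_i.

4·p = 1/19 ≈ 0.0526; existence CERTIFIED by the union bound.


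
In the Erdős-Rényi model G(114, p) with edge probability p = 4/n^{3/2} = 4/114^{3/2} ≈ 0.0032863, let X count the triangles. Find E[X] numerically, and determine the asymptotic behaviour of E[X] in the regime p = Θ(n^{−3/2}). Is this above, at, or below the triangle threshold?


Number of potential triangles: C(114, 3) = 240464.
Each occurs with probability p³ ≈ (0.0032863)³ ≈ 3.5490175e-08.
By linearity: E[X] = C(114, 3)·p³ ≈ 240464 · 3.5490175e-08 ≈ 0.00853.
Since α = 3/2 > 1, p = c/n^{3/2} = o(1/n) is below the triangle threshold p ~ 1/n. Asymptotically E[X] ~ (c³/6)·n^{3(1−α)} = (4³/6)·n^{-1.5} → 0, so by Markov's inequality G has no triangles w.h.p.

E[X] ≈ 0.00853; in regime p = Θ(1/n^{3/2}) E[X] tends to 0 (below the triangle threshold p ~ 1/n).


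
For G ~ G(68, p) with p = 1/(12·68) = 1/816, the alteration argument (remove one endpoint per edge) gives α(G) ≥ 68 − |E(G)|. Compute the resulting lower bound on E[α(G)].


E[|E(G)|] = C(68, 2)·p = 2278 · (1/816) = 67/24.
E[α(G)] ≥ n − E[|E(G)|] = 68 − 67/24 = 1565/24.
Numerically: ≈ 65.2083.
(This is only a lower bound; the true E[α(G)] may be larger.)

E[α(G)] ≥ 1565/24 ≈ 65.2083.


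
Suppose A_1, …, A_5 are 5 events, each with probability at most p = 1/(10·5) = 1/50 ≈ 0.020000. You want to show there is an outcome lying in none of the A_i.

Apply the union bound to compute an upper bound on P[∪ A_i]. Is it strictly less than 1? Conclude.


Union bound: P[∪_{i=1}^{5} A_i] ≤ Σ_i P[A_i] ≤ 5·p = 5·(1/50) = 1/10.
Numerically: 1/10 ≈ 0.100000.
Is 1/10 < 1? YES.
Since P[∪ A_i] ≤ 1/10 < 1, the complement has P[∩ A_i^c] ≥ 1 − 1/10 = 9/10 > 0, so some outcome avoids every A_i.

5·p = 1/10 ≈ 0.100000; existence CERTIFIED by the union bound.


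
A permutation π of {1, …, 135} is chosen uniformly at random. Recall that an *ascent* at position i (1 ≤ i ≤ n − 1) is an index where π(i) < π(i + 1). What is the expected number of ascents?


Write X = Σ X_I over i = 1, …, 134, with X_I the indicator of one ascent.
There are 134 indicators.
For each fixed i, the pair (π(i), π(i+1)) is a uniformly random ordered pair of distinct values from {1, …, 135}; by symmetry P[π(i) < π(i+1)] = 1/2.
By linearity: E[X] = 134 · (1/2) = (135 − 1) · (1/2) = 67 ≈ 67.000000.

E[X] = 67 = 67.000000.


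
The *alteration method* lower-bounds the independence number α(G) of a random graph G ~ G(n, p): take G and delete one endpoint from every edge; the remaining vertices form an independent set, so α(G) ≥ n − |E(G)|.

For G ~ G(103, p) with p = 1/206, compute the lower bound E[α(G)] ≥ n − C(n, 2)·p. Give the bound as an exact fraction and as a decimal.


E[|E(G)|] = C(103, 2)·p = 5253 · (1/206) = 51/2.
E[α(G)] ≥ n − E[|E(G)|] = 103 − 51/2 = 155/2.
Numerically: ≈ 77.500.
(This is only a lower bound; the true E[α(G)] may be larger.)

E[α(G)] ≥ 155/2 ≈ 77.500.


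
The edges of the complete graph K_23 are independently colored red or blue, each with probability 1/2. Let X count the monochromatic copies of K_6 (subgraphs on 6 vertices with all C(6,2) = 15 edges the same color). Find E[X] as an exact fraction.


Let X = Σ_S X_S over the C(23, 6) = 100947 subsets S of size 6, where X_S = 1 if the K_6 on S is monochromatic.
For a fixed S, the K_6 on S has C(6, 2) = 15 edges. P[all 15 edges red] = (1/2)^15, and likewise for blue, so P[monochromatic] = 2·(1/2)^15 = 2^{1 − 15} = 1/16384.
By linearity: E[X] = C(23, 6) · 2^{1 − 15} = 100947 · 1/16384 = 100947/16384.
Numerically: E[X] ≈ 6.161316.

E[X] = C(23,6)·2^(1−C(6,2)) = 100947/16384 ≈ 6.161316.


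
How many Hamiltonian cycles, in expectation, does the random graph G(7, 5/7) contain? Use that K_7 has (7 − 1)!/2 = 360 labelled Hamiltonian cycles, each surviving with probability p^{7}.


K_7 has (7 − 1)!/2 = 360 labelled Hamiltonian cycles.
For each such Hamiltonian cycle H, let X_H = 1 if all 7 edges of H are present in G. Then P[X_H = 1] = p^{7} = (5/7)^{7} = 78125/823543.
By linearity: E[X] = Σ_H E[X_H] = 360 · p^{7} = 360 · 78125/823543 = 28125000/823543.
Numerically: E[X] ≈ 34.2.

E[X] = 360 · (5/7)^{7} = 28125000/823543 ≈ 34.2.


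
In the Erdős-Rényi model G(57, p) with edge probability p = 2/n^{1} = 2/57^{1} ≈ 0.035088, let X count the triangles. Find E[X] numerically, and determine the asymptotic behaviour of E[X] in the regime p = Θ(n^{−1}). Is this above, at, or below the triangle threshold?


Number of potential triangles: C(57, 3) = 29260.
Each occurs with probability p³ ≈ (0.035088)³ ≈ 4.3198177e-05.
By linearity: E[X] = C(57, 3)·p³ ≈ 29260 · 4.3198177e-05 ≈ 1.26398.
Here α = 1, so p = 2/n is exactly at the triangle threshold p ~ 1/n. Asymptotically E[X] → c³/6 = 2³/6 = 4/3 ≈ 1.33333, a bounded constant. In this regime the triangle count is asymptotically Poisson(c³/6).

E[X] ≈ 1.26398; in regime p = Θ(1/n^{1}) E[X] stays bounded (at the triangle threshold p ~ 1/n).


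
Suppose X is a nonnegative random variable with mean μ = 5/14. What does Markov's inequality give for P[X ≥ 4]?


μ = E[X] = 5/14, a = 4.
Markov: P[X ≥ 4] ≤ μ/a = (5/14)/4 = 5/56.
Numerically: ≈ 0.089.
(Since a = 4 > μ = 0.357, the bound 5/56 is < 1 and informative.)

P[X ≥ 4] ≤ 5/56 ≈ 0.089.


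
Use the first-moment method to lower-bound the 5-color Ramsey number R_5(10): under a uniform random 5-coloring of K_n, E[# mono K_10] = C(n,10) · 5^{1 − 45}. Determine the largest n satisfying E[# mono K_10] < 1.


We need C(n, 10) · 5^{1 − 45} < 1, i.e. C(n, 10) < 5^{45 − 1} = 5684341886080801486968994140625.
Check values of n near the boundary:
  n = 5388: C(5388, 10) = 5634865093375880654852250419586; 5634865093375880654852250419586 < 5684341886080801486968994140625? YES
  n = 5389: C(5389, 10) = 5645340767466558997768874792926; 5645340767466558997768874792926 < 5684341886080801486968994140625? YES
  n = 5390: C(5390, 10) = 5655833965919099070255434039753; 5655833965919099070255434039753 < 5684341886080801486968994140625? YES
  n = 5391: C(5391, 10) = 5666344714787188828795213697883; 5666344714787188828795213697883 < 5684341886080801486968994140625? YES
  n = 5392: C(5392, 10) = 5676873040158402483252283957448; 5676873040158402483252283957448 < 5684341886080801486968994140625? YES
  n = 5393: C(5393, 10) = 5687418968154238267170642278008; 5687418968154238267170642278008 < 5684341886080801486968994140625? NO
  n = 5394: C(5394, 10) = 5697982524930156243149785372878; 5697982524930156243149785372878 < 5684341886080801486968994140625? NO
The largest n with C(n, 10) < 5684341886080801486968994140625 is n = 5392 (where E[X] = 5676873040158402483252283957448/5684341886080801486968994140625 ≈ 0.99869). Hence R_5(10) > 5392, i.e. R_5(10) ≥ 5393.

Largest n = 5392; hence R_5(10) > 5392.


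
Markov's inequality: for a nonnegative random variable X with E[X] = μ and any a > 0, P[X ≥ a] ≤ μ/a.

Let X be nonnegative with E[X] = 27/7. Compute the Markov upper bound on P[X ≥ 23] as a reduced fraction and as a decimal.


μ = E[X] = 27/7, a = 23.
Markov: P[X ≥ 23] ≤ μ/a = (27/7)/23 = 27/161.
Numerically: ≈ 0.16770.
(Since a = 23 > μ = 3.85714, the bound 27/161 is < 1 and informative.)

P[X ≥ 23] ≤ 27/161 ≈ 0.16770.


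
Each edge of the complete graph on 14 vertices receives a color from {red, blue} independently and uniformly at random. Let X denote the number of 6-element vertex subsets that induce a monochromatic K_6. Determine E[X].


Let X = Σ_S X_S over the C(14, 6) = 3003 subsets S of size 6, where X_S = 1 if the K_6 on S is monochromatic.
For a fixed S, the K_6 on S has C(6, 2) = 15 edges. P[all 15 edges red] = (1/2)^15, and likewise for blue, so P[monochromatic] = 2·(1/2)^15 = 2^{1 − 15} = 1/16384.
By linearity of expectation: E[X] = C(14, 6) · 2^{1 − 15} = 3003 · 1/16384 = 3003/16384.
Numerically: E[X] ≈ 0.18329.

E[X] = C(14,6)·2^(1−C(6,2)) = 3003/16384 ≈ 0.18329.


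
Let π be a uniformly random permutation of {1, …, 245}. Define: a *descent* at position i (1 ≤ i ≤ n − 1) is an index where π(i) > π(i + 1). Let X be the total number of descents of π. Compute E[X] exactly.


Write X = Σ X_I over i = 1, …, 244, with X_I the indicator of one descent.
There are 244 indicators.
For each fixed i, the pair (π(i), π(i+1)) is a uniformly random ordered pair of distinct values from {1, …, 245}; by symmetry P[π(i) > π(i+1)] = 1/2.
By linearity: E[X] = 244 · (1/2) = (245 − 1) · (1/2) = 122 ≈ 122.000000.

E[X] = 122 = 122.000000.


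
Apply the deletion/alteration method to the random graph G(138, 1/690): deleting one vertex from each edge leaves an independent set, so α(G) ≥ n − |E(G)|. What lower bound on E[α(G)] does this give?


E[|E(G)|] = C(138, 2)·p = 9453 · (1/690) = 137/10.
E[α(G)] ≥ n − E[|E(G)|] = 138 − 137/10 = 1243/10.
Numerically: ≈ 124.3000.
(This is only a lower bound; the true E[α(G)] may be larger.)

E[α(G)] ≥ 1243/10 ≈ 124.3000.


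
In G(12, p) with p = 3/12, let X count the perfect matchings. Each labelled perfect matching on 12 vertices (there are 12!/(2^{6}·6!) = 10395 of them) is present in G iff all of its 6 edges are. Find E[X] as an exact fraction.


K_12 has 12!/(2^{6}·6!) = 10395 labelled perfect matchings.
For each such perfect matching H, let X_H = 1 if all 6 edges of H are present in G. Then P[X_H = 1] = p^{6} = (1/4)^{6} = 1/4096.
By linearity: E[X] = Σ_H E[X_H] = 10395 · p^{6} = 10395 · 1/4096 = 10395/4096.
Numerically: E[X] ≈ 2.54.

E[X] = 10395 · (1/4)^{6} = 10395/4096 ≈ 2.54.


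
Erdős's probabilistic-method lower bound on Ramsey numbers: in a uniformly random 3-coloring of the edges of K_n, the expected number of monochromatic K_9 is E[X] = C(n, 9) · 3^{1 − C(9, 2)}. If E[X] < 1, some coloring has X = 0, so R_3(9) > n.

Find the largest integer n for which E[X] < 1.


We need C(n, 9) · 3^{1 − 36} < 1, i.e. C(n, 9) < 3^{36 − 1} = 50031545098999707.
Check values of n near the boundary:
  n = 296: C(296, 9) = 42513789098994080; 42513789098994080 < 50031545098999707? YES
  n = 297: C(297, 9) = 43842345008337645; 43842345008337645 < 50031545098999707? YES
  n = 298: C(298, 9) = 45207677551849890; 45207677551849890 < 50031545098999707? YES
  n = 299: C(299, 9) = 46610674441390059; 46610674441390059 < 50031545098999707? YES
  n = 300: C(300, 9) = 48052241692154700; 48052241692154700 < 50031545098999707? YES
  n = 301: C(301, 9) = 49533303936090975; 49533303936090975 < 50031545098999707? YES
  n = 302: C(302, 9) = 51054804739588650; 51054804739588650 < 50031545098999707? NO
  n = 303: C(303, 9) = 52617706925494425; 52617706925494425 < 50031545098999707? NO
  n = 304: C(304, 9) = 54222992899492560; 54222992899492560 < 50031545098999707? NO
The largest n with C(n, 9) < 50031545098999707 is n = 301 (where E[X] = 16511101312030325/16677181699666569 ≈ 0.9900415). Hence R_3(9) > 301, i.e. R_3(9) ≥ 302.

Largest n = 301; hence R_3(9) > 301.


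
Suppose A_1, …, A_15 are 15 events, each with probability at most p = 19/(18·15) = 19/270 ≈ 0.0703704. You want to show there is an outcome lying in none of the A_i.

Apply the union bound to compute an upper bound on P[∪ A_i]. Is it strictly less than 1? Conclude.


Union bound: P[∪_{i=1}^{15} A_i] ≤ Σ_i P[A_i] ≤ 15·p = 15·(19/270) = 19/18.
Numerically: 19/18 ≈ 1.0555556.
Is 19/18 < 1? NO.
Since the bound 19/18 is ≥ 1, the union bound is uninformative here; it does NOT by itself certify existence.

15·p = 19/18 ≈ 1.0555556; existence NOT certified by the union bound.


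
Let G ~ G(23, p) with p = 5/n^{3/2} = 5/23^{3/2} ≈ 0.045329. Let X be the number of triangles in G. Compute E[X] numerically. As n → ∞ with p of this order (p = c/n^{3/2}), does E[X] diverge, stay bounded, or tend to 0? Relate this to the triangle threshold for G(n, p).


Number of potential triangles: C(23, 3) = 1771.
Each occurs with probability p³ ≈ (0.045329)³ ≈ 9.3139682e-05.
By linearity: E[X] = C(23, 3)·p³ ≈ 1771 · 9.3139682e-05 ≈ 0.16495.
Since α = 3/2 > 1, p = c/n^{3/2} = o(1/n) is below the triangle threshold p ~ 1/n. Asymptotically E[X] ~ (c³/6)·n^{3(1−α)} = (5³/6)·n^{-1.5} → 0, so by Markov's inequality G has no triangles w.h.p.

E[X] ≈ 0.16495; in regime p = Θ(1/n^{3/2}) E[X] tends to 0 (below the triangle threshold p ~ 1/n).


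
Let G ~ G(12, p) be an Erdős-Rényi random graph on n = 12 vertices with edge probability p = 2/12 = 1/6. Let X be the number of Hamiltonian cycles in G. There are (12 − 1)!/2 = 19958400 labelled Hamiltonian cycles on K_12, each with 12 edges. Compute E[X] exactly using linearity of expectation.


K_12 has (12 − 1)!/2 = 19958400 labelled Hamiltonian cycles.
For each such Hamiltonian cycle H, let X_H = 1 if all 12 edges of H are present in G. Then P[X_H = 1] = p^{12} = (1/6)^{12} = 1/2176782336.
Summing the indicators: E[X] = Σ_H E[X_H] = 19958400 · p^{12} = 19958400 · 1/2176782336 = 1925/209952.
Numerically: E[X] ≈ 0.00916876.

E[X] = 19958400 · (1/6)^{12} = 1925/209952 ≈ 0.00916876.


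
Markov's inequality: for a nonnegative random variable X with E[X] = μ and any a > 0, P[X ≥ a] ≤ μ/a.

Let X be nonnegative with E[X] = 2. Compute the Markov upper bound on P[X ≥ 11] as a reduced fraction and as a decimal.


μ = E[X] = 2, a = 11.
Markov: P[X ≥ 11] ≤ μ/a = (2)/11 = 2/11.
Numerically: ≈ 0.182.
(Since a = 11 > μ = 2.000, the bound 2/11 is < 1 and informative.)

P[X ≥ 11] ≤ 2/11 ≈ 0.182.


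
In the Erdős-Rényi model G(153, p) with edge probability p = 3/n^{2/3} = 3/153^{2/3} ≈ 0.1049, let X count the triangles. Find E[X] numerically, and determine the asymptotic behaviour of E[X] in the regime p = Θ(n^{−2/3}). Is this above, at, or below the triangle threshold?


Number of potential triangles: C(153, 3) = 585276.
Each occurs with probability p³ ≈ (0.1049)³ ≈ 1.153403e-03.
By linearity: E[X] = C(153, 3)·p³ ≈ 585276 · 1.153403e-03 ≈ 675.0588.
Since α = 2/3 < 1, p = c/n^{2/3} ≫ 1/n is above the triangle threshold p ~ 1/n. Asymptotically E[X] ~ (c³/6)·n^{3(1−α)} = (3³/6)·n^{1} → ∞; triangles are abundant w.h.p.

E[X] ≈ 675.0588; in regime p = Θ(1/n^{2/3}) E[X] diverges (above the triangle threshold p ~ 1/n).


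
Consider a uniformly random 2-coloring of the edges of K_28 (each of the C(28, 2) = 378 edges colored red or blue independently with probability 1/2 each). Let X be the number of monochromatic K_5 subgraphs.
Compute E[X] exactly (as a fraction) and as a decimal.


Let X = Σ_S X_S over the C(28, 5) = 98280 subsets S of size 5, where X_S = 1 if the K_5 on S is monochromatic.
For a fixed S, the K_5 on S has C(5, 2) = 10 edges. P[all 10 edges red] = (1/2)^10, and likewise for blue, so P[monochromatic] = 2·(1/2)^10 = 2^{1 − 10} = 1/512.
By linearity: E[X] = C(28, 5) · 2^{1 − 10} = 98280 · 1/512 = 12285/64.
Numerically: E[X] ≈ 191.9531.

E[X] = C(28,5)·2^(1−C(5,2)) = 12285/64 ≈ 191.9531.


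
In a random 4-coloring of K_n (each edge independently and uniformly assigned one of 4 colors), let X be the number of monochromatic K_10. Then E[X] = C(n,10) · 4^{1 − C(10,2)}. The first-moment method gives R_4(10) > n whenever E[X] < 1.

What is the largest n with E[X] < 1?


We need C(n, 10) · 4^{1 − 45} < 1, i.e. C(n, 10) < 4^{45 − 1} = 309485009821345068724781056.
Check values of n near the boundary:
  n = 2017: C(2017, 10) = 300324964434452596180990448; 300324964434452596180990448 < 309485009821345068724781056? YES
  n = 2018: C(2018, 10) = 301820606687612220663963508; 301820606687612220663963508 < 309485009821345068724781056? YES
  n = 2019: C(2019, 10) = 303322949179835278009229628; 303322949179835278009229628 < 309485009821345068724781056? YES
  n = 2020: C(2020, 10) = 304832018578739931133653656; 304832018578739931133653656 < 309485009821345068724781056? YES
  n = 2021: C(2021, 10) = 306347841644770462864800616; 306347841644770462864800616 < 309485009821345068724781056? YES
  n = 2022: C(2022, 10) = 307870445231474093395937796; 307870445231474093395937796 < 309485009821345068724781056? YES
  n = 2023: C(2023, 10) = 309399856285778485315440716; 309399856285778485315440716 < 309485009821345068724781056? YES
  n = 2024: C(2024, 10) = 310936101848269937576192656; 310936101848269937576192656 < 309485009821345068724781056? NO
The largest n with C(n, 10) < 309485009821345068724781056 is n = 2023 (where E[X] = 77349964071444621328860179/77371252455336267181195264 ≈ 0.9997249). Hence R_4(10) > 2023, i.e. R_4(10) ≥ 2024.

Largest n = 2023; hence R_4(10) > 2023.


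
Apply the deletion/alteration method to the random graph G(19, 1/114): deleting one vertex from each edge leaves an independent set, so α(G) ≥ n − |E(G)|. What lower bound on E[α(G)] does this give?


E[|E(G)|] = C(19, 2)·p = 171 · (1/114) = 3/2.
E[α(G)] ≥ n − E[|E(G)|] = 19 − 3/2 = 35/2.
Numerically: ≈ 17.500000.
(This is only a lower bound; the true E[α(G)] may be larger.)

E[α(G)] ≥ 35/2 ≈ 17.500000.


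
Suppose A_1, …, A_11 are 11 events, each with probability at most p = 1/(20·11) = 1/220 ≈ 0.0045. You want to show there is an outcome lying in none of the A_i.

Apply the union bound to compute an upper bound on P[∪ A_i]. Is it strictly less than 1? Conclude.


Union bound: P[∪_{i=1}^{11} A_i] ≤ Σ_i P[A_i] ≤ 11·p = 11·(1/220) = 1/20.
Numerically: 1/20 ≈ 0.0500.
Is 1/20 < 1? YES.
Since P[∪ A_i] ≤ 1/20 < 1, the complement has P[∩ A_i^c] ≥ 1 − 1/20 = 19/20 > 0, so some outcome avoids every A_i.

11·p = 1/20 ≈ 0.0500; existence CERTIFIED by the union bound.


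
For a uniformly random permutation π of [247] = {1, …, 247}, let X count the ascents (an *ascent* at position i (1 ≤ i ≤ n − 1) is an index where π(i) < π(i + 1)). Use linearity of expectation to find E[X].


Write X = Σ X_I over i = 1, …, 246, with X_I the indicator of one ascent.
There are 246 indicators.
For each fixed i, the pair (π(i), π(i+1)) is a uniformly random ordered pair of distinct values from {1, …, 247}; by symmetry P[π(i) < π(i+1)] = 1/2.
By linearity: E[X] = 246 · (1/2) = (247 − 1) · (1/2) = 123 ≈ 123.0000.

E[X] = 123 = 123.0000.


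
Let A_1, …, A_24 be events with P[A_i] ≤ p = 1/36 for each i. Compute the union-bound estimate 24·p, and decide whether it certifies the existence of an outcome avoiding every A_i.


Union bound: P[∪_{i=1}^{24} A_i] ≤ Σ_i P[A_i] ≤ 24·p = 24·(1/36) = 2/3.
Numerically: 2/3 ≈ 0.667.
Is 2/3 < 1? YES.
Since P[∪ A_i] ≤ 2/3 < 1, the complement has P[∩ A_i^c] ≥ 1 − 2/3 = 1/3 > 0, so some outcome avoids every A_i.

24·p = 2/3 ≈ 0.667; existence CERTIFIED by the union bound.


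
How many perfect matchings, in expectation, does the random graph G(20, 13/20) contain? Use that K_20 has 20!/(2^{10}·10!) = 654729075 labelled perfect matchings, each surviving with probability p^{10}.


K_20 has 20!/(2^{10}·10!) = 654729075 labelled perfect matchings.
For each such perfect matching H, let X_H = 1 if all 10 edges of H are present in G. Then P[X_H = 1] = p^{10} = (13/20)^{10} = 137858491849/10240000000000.
By linearity: E[X] = Σ_H E[X_H] = 654729075 · p^{10} = 654729075 · 137858491849/10240000000000 = 3610398513967632387/409600000000.
Numerically: E[X] ≈ 8.81445e+06.

E[X] = 654729075 · (13/20)^{10} = 3610398513967632387/409600000000 ≈ 8.81445e+06.


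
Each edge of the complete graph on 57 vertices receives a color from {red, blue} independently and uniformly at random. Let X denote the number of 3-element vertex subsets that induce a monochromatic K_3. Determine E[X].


Let X = Σ_S X_S over the C(57, 3) = 29260 subsets S of size 3, where X_S = 1 if the K_3 on S is monochromatic.
For a fixed S, the K_3 on S has C(3, 2) = 3 edges. P[all 3 edges red] = (1/2)^3, and likewise for blue, so P[monochromatic] = 2·(1/2)^3 = 2^{1 − 3} = 1/4.
By linearity of expectation: E[X] = C(57, 3) · 2^{1 − 3} = 29260 · 1/4 = 7315.
Numerically: E[X] ≈ 7315.000.

E[X] = C(57,3)·2^(1−C(3,2)) = 7315 ≈ 7315.000.


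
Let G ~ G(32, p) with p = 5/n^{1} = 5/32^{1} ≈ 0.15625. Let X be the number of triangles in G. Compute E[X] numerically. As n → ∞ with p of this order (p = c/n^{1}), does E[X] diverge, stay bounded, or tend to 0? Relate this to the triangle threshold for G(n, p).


Number of potential triangles: C(32, 3) = 4960.
Each occurs with probability p³ ≈ (0.15625)³ ≈ 3.8146973e-03.
By linearity: E[X] = C(32, 3)·p³ ≈ 4960 · 3.8146973e-03 ≈ 18.92090.
Here α = 1, so p = 5/n is exactly at the triangle threshold p ~ 1/n. Asymptotically E[X] → c³/6 = 5³/6 = 125/6 ≈ 20.83333, a bounded constant. In this regime the triangle count is asymptotically Poisson(c³/6).

E[X] ≈ 18.92090; in regime p = Θ(1/n^{1}) E[X] stays bounded (at the triangle threshold p ~ 1/n).


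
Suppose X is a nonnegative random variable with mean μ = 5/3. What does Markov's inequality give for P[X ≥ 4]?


μ = E[X] = 5/3, a = 4.
Markov: P[X ≥ 4] ≤ μ/a = (5/3)/4 = 5/12.
Numerically: ≈ 0.41667.
(Since a = 4 > μ = 1.66667, the bound 5/12 is < 1 and informative.)

P[X ≥ 4] ≤ 5/12 ≈ 0.41667.


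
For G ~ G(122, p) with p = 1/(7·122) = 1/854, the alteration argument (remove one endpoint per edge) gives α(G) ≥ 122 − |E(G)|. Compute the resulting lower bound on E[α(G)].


E[|E(G)|] = C(122, 2)·p = 7381 · (1/854) = 121/14.
E[α(G)] ≥ n − E[|E(G)|] = 122 − 121/14 = 1587/14.
Numerically: ≈ 113.3571.
(This is only a lower bound; the true E[α(G)] may be larger.)

E[α(G)] ≥ 1587/14 ≈ 113.3571.


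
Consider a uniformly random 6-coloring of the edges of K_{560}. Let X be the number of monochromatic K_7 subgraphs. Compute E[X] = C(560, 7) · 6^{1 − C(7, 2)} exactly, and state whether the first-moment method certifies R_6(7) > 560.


E[X] = C(560, 7) · 6^{1 − 21} = 3300169391659920 · 6^{−20} = 3300169391659920/3656158440062976.
As a reduced fraction: E[X] = 68753528992915/76169967501312 ≈ 0.90263.
Is E[X] < 1? YES.
Since E[X] < 1, there exists a 6-coloring of K_{560} with no monochromatic K_7; hence R_6(7) > 560.

E[X] = 68753528992915/76169967501312 ≈ 0.90263; E[X] < 1, so R_6(7) > 560.


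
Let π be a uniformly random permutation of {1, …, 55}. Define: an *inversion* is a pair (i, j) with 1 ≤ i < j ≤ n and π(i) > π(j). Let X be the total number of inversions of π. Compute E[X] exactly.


Write X = Σ X_I over the C(55, 2) = 1485 pairs i < j, with X_I the indicator of one inversion.
There are 1485 indicators.
For each fixed pair i < j, the values π(i) and π(j) are two distinct elements of {1, …, 55} in uniformly random order; by symmetry P[π(i) > π(j)] = 1/2.
By linearity: E[X] = 1485 · (1/2) = C(55, 2) · (1/2) = 1485/2 = 1485/2 ≈ 742.500000.

E[X] = 1485/2 = 742.500000.


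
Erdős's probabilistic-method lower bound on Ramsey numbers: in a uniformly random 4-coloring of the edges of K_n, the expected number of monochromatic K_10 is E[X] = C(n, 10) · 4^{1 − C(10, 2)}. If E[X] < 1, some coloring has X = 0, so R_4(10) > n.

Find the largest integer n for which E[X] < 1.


We need C(n, 10) · 4^{1 − 45} < 1, i.e. C(n, 10) < 4^{45 − 1} = 309485009821345068724781056.
Check values of n near the boundary:
  n = 2020: C(2020, 10) = 304832018578739931133653656; 304832018578739931133653656 < 309485009821345068724781056? YES
  n = 2021: C(2021, 10) = 306347841644770462864800616; 306347841644770462864800616 < 309485009821345068724781056? YES
  n = 2022: C(2022, 10) = 307870445231474093395937796; 307870445231474093395937796 < 309485009821345068724781056? YES
  n = 2023: C(2023, 10) = 309399856285778485315440716; 309399856285778485315440716 < 309485009821345068724781056? YES
  n = 2024: C(2024, 10) = 310936101848269937576192656; 310936101848269937576192656 < 309485009821345068724781056? NO
  n = 2025: C(2025, 10) = 312479209053472269772600560; 312479209053472269772600560 < 309485009821345068724781056? NO
The largest n with C(n, 10) < 309485009821345068724781056 is n = 2023 (where E[X] = 77349964071444621328860179/77371252455336267181195264 ≈ 0.99972). Hence R_4(10) > 2023, i.e. R_4(10) ≥ 2024.

Largest n = 2023; hence R_4(10) > 2023.
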